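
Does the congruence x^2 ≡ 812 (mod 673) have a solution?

yes

(812|673)
  = (139|673)    [812 ≡ 139 mod 673]
  = (673|139)    [QR: 673 ≡ 1 mod 4, sign kept]
  = (117|139)    [673 ≡ 117 mod 139]
  = (139|117)    [QR: 117 ≡ 1 mod 4, sign kept]
  = (22|117)    [139 ≡ 22 mod 117]
  = -(11|117)    [117 ≡ 5 mod 8 ⇒ (2|117) = -1]
  = -(117|11)    [QR: 117 ≡ 1 mod 4, sign kept]
  = -(7|11)    [117 ≡ 7 mod 11]
  = (11|7)    [QR: both ≡ 3 mod 4, sign flips]
  = (4|7)    [11 ≡ 4 mod 7]
  = (1|7)    [7 ≡ 7 mod 8 ⇒ (2|7)^2 = +1]
  = 1    [(1|7) = 1]
(812|673) = 1, and 673 is prime, so 812 is a quadratic residue mod 673.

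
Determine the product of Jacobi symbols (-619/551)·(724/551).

By multiplicativity, (-619·724/551) = (-619/551)·(724/551).
First factor (-619/551):
(-619/551)
  = -(619/551)    [551 ≡ 3 mod 4 ⇒ (-1/551) = -1]
  = -(68/551)    [619 ≡ 68 mod 551]
  = -(17/551)    [551 ≡ 7 mod 8 ⇒ (2/551)^2 = +1]
  = -(551/17)    [QR: 17 ≡ 1 mod 4, sign kept]
  = -(7/17)    [551 ≡ 7 mod 17]
  = -(17/7)    [QR: 17 ≡ 1 mod 4, sign kept]
  = -(3/7)    [17 ≡ 3 mod 7]
  = (7/3)    [QR: both ≡ 3 mod 4, sign flips]
  = (1/3)    [7 ≡ 1 mod 3]
  = 1    [(1/3) = 1]
Second factor (724/551):
(724/551)
  = (173/551)    [724 ≡ 173 mod 551]
  = (551/173)    [QR: 173 ≡ 1 mod 4, sign kept]
  = (32/173)    [551 ≡ 32 mod 173]
  = -(1/173)    [173 ≡ 5 mod 8 ⇒ (2/173)^5 = -1]
  = -1    [(1/173) = 1]
Product: (1)·(-1) = -1.

-1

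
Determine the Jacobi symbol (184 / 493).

1

Factor out 2: 184 = 2^3·23. Since 493 ≡ 5 (mod 8), (2 / 493) = -1, and (2 / 493)^3 = -1. Now have -(23 / 493).
493 ≡ 1 (mod 4), so quadratic reciprocity gives (23 / 493) = (493 / 23). Reduce: 493 ≡ 10 (mod 23). Now have -(10 / 23).
Factor out 2: 10 = 2·5. Since 23 ≡ 7 (mod 8), (2 / 23) = +1. Now have -(5 / 23).
5 ≡ 1 (mod 4), so quadratic reciprocity gives (5 / 23) = (23 / 5). Reduce: 23 ≡ 3 (mod 5). Now have -(3 / 5).
5 ≡ 1 (mod 4), so quadratic reciprocity gives (3 / 5) = (5 / 3). Reduce: 5 ≡ 2 (mod 3). Now have -(2 / 3).
Factor out 2: 2 = 2. Since 3 ≡ 3 (mod 8), (2 / 3) = -1. Now have (1 / 3).
(1 / 3) = 1. Collecting the sign factors: 1.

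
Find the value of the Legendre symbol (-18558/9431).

(-18558/9431)
  = (304/9431)    [-18558 ≡ 304 mod 9431]
  = (19/9431)    [9431 ≡ 7 mod 8 ⇒ (2/9431)^4 = +1]
  = -(9431/19)    [QR: both ≡ 3 mod 4, sign flips]
  = -(7/19)    [9431 ≡ 7 mod 19]
  = (19/7)    [QR: both ≡ 3 mod 4, sign flips]
  = (5/7)    [19 ≡ 5 mod 7]
  = (7/5)    [QR: 5 ≡ 1 mod 4, sign kept]
  = (2/5)    [7 ≡ 2 mod 5]
  = -(1/5)    [5 ≡ 5 mod 8 ⇒ (2/5) = -1]
  = -1    [(1/5) = 1]

-1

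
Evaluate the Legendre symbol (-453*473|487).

-1

By multiplicativity, (-453·473|487) = (-453|487)·(473|487).
First factor (-453|487):
Reduce the numerator: -453 ≡ 34 (mod 487), so (-453|487) = (34|487).
Factor out 2: 34 = 2·17. Since 487 ≡ 7 (mod 8), (2|487) = +1. Now have (17|487).
17 ≡ 1 (mod 4), so quadratic reciprocity gives (17|487) = (487|17). Reduce: 487 ≡ 11 (mod 17). Now have (11|17).
17 ≡ 1 (mod 4), so quadratic reciprocity gives (11|17) = (17|11). Reduce: 17 ≡ 6 (mod 11). Now have (6|11).
Factor out 2: 6 = 2·3. Since 11 ≡ 3 (mod 8), (2|11) = -1. Now have -(3|11).
Both 3 ≡ 3 and 11 ≡ 3 (mod 4), so reciprocity gives (3|11) = -(11|3). Reduce: 11 ≡ 2 (mod 3). Now have (2|3).
Factor out 2: 2 = 2. Since 3 ≡ 3 (mod 8), (2|3) = -1. Now have -(1|3).
(1|3) = 1. Collecting the sign factors: -1.
Second factor (473|487):
473 ≡ 1 (mod 4), so quadratic reciprocity gives (473|487) = (487|473). Reduce: 487 ≡ 14 (mod 473). Now have (14|473).
Factor out 2: 14 = 2·7. Since 473 ≡ 1 (mod 8), (2|473) = +1. Now have (7|473).
473 ≡ 1 (mod 4), so quadratic reciprocity gives (7|473) = (473|7). Reduce: 473 ≡ 4 (mod 7). Now have (4|7).
Factor out 2: 4 = 2^2. Since 7 ≡ 7 (mod 8), (2|7) = +1, and (2|7)^2 = +1. Now have (1|7).
(1|7) = 1. Collecting the sign factors: 1.
Product: (-1)·(1) = -1.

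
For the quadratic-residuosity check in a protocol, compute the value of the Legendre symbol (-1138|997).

Reduce the numerator: -1138 ≡ 856 (mod 997), so (-1138|997) = (856|997).
Factor out 2: 856 = 2^3·107. Since 997 ≡ 5 (mod 8), (2|997) = -1, and (2|997)^3 = -1. Now have -(107|997).
997 ≡ 1 (mod 4), so quadratic reciprocity gives (107|997) = (997|107). Reduce: 997 ≡ 34 (mod 107). Now have -(34|107).
Factor out 2: 34 = 2·17. Since 107 ≡ 3 (mod 8), (2|107) = -1. Now have (17|107).
17 ≡ 1 (mod 4), so quadratic reciprocity gives (17|107) = (107|17). Reduce: 107 ≡ 5 (mod 17). Now have (5|17).
5 ≡ 1 (mod 4), so quadratic reciprocity gives (5|17) = (17|5). Reduce: 17 ≡ 2 (mod 5). Now have (2|5).
Factor out 2: 2 = 2. Since 5 ≡ 5 (mod 8), (2|5) = -1. Now have -(1|5).
(1|5) = 1. Collecting the sign factors: -1.

-1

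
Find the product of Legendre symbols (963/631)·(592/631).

-1

By multiplicativity, (963·592/631) = (963/631)·(592/631).
First factor (963/631):
(963/631)
  = (332/631)    [963 ≡ 332 mod 631]
  = (83/631)    [631 ≡ 7 mod 8 ⇒ (2/631)^2 = +1]
  = -(631/83)    [QR: both ≡ 3 mod 4, sign flips]
  = -(50/83)    [631 ≡ 50 mod 83]
  = (25/83)    [83 ≡ 3 mod 8 ⇒ (2/83) = -1]
  = (83/25)    [QR: 25 ≡ 1 mod 4, sign kept]
  = (8/25)    [83 ≡ 8 mod 25]
  = (1/25)    [25 ≡ 1 mod 8 ⇒ (2/25)^3 = +1]
  = 1    [(1/25) = 1]
Second factor (592/631):
(592/631)
  = (37/631)    [631 ≡ 7 mod 8 ⇒ (2/631)^4 = +1]
  = (631/37)    [QR: 37 ≡ 1 mod 4, sign kept]
  = (2/37)    [631 ≡ 2 mod 37]
  = -(1/37)    [37 ≡ 5 mod 8 ⇒ (2/37) = -1]
  = -1    [(1/37) = 1]
Product: (1)·(-1) = -1.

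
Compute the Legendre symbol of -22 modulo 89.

1

Pull out -1: (-22/89) = (-1/89)·(22/89). Since 89 ≡ 1 (mod 4), (-1/89) = +1. Now have (22/89).
Factor out 2: 22 = 2·11. Since 89 ≡ 1 (mod 8), (2/89) = +1. Now have (11/89).
89 ≡ 1 (mod 4), so quadratic reciprocity gives (11/89) = (89/11). Reduce: 89 ≡ 1 (mod 11). Now have (1/11).
(1/11) = 1. Collecting the sign factors: 1.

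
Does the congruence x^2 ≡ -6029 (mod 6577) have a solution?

yes

Pull out -1: (-6029|6577) = (-1|6577)·(6029|6577). Since 6577 ≡ 1 (mod 4), (-1|6577) = +1. Now have (6029|6577).
6029 ≡ 1 (mod 4), so quadratic reciprocity gives (6029|6577) = (6577|6029). Reduce: 6577 ≡ 548 (mod 6029). Now have (548|6029).
Factor out 2: 548 = 2^2·137. Since 6029 ≡ 5 (mod 8), (2|6029) = -1, and (2|6029)^2 = +1. Now have (137|6029).
137 ≡ 1 (mod 4), so quadratic reciprocity gives (137|6029) = (6029|137). Reduce: 6029 ≡ 1 (mod 137). Now have (1|137).
(1|137) = 1. Collecting the sign factors: 1.
The Legendre symbol is 1, so x^2 ≡ -6029 (mod 6577) has solution.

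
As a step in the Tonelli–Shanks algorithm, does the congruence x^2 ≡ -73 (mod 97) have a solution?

(-73/97)
  = (73/97)    [97 ≡ 1 mod 4 ⇒ (-1/97) = +1]
  = (97/73)    [QR: 73 ≡ 1 mod 4, sign kept]
  = (24/73)    [97 ≡ 24 mod 73]
  = (3/73)    [73 ≡ 1 mod 8 ⇒ (2/73)^3 = +1]
  = (73/3)    [QR: 73 ≡ 1 mod 4, sign kept]
  = (1/3)    [73 ≡ 1 mod 3]
  = 1    [(1/3) = 1]
(-73/97) = 1, and 97 is prime, so -73 is a quadratic residue mod 97.

yes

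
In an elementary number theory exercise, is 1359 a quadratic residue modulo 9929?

no

9929 ≡ 1 (mod 4), so quadratic reciprocity gives (1359/9929) = (9929/1359). Reduce: 9929 ≡ 416 (mod 1359). Now have (416/1359).
Factor out 2: 416 = 2^5·13. Since 1359 ≡ 7 (mod 8), (2/1359) = +1, and (2/1359)^5 = +1. Now have (13/1359).
13 ≡ 1 (mod 4), so quadratic reciprocity gives (13/1359) = (1359/13). Reduce: 1359 ≡ 7 (mod 13). Now have (7/13).
13 ≡ 1 (mod 4), so quadratic reciprocity gives (7/13) = (13/7). Reduce: 13 ≡ 6 (mod 7). Now have (6/7).
Factor out 2: 6 = 2·3. Since 7 ≡ 7 (mod 8), (2/7) = +1. Now have (3/7).
Both 3 ≡ 3 and 7 ≡ 3 (mod 4), so reciprocity gives (3/7) = -(7/3). Reduce: 7 ≡ 1 (mod 3). Now have -(1/3).
(1/3) = 1. Collecting the sign factors: -1.
The Legendre symbol is -1, so x^2 ≡ 1359 (mod 9929) has no solution.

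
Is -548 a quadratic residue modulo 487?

Reduce the numerator: -548 ≡ 426 (mod 487), so (-548/487) = (426/487).
Factor out 2: 426 = 2·213. Since 487 ≡ 7 (mod 8), (2/487) = +1. Now have (213/487).
213 ≡ 1 (mod 4), so quadratic reciprocity gives (213/487) = (487/213). Reduce: 487 ≡ 61 (mod 213). Now have (61/213).
61 ≡ 1 (mod 4), so quadratic reciprocity gives (61/213) = (213/61). Reduce: 213 ≡ 30 (mod 61). Now have (30/61).
Factor out 2: 30 = 2·15. Since 61 ≡ 5 (mod 8), (2/61) = -1. Now have -(15/61).
61 ≡ 1 (mod 4), so quadratic reciprocity gives (15/61) = (61/15). Reduce: 61 ≡ 1 (mod 15). Now have -(1/15).
(1/15) = 1. Collecting the sign factors: -1.
The Legendre symbol is -1, so x^2 ≡ -548 (mod 487) has no solution.

no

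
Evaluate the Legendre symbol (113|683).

-1

113 ≡ 1 (mod 4), so quadratic reciprocity gives (113|683) = (683|113). Reduce: 683 ≡ 5 (mod 113). Now have (5|113).
5 ≡ 1 (mod 4), so quadratic reciprocity gives (5|113) = (113|5). Reduce: 113 ≡ 3 (mod 5). Now have (3|5).
5 ≡ 1 (mod 4), so quadratic reciprocity gives (3|5) = (5|3). Reduce: 5 ≡ 2 (mod 3). Now have (2|3).
Factor out 2: 2 = 2. Since 3 ≡ 3 (mod 8), (2|3) = -1. Now have -(1|3).
(1|3) = 1. Collecting the sign factors: -1.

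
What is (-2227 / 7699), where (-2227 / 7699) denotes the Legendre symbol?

Reduce the numerator: -2227 ≡ 5472 (mod 7699), so (-2227 / 7699) = (5472 / 7699).
Factor out 2: 5472 = 2^5·171. Since 7699 ≡ 3 (mod 8), (2 / 7699) = -1, and (2 / 7699)^5 = -1. Now have -(171 / 7699).
Both 171 ≡ 3 and 7699 ≡ 3 (mod 4), so reciprocity gives (171 / 7699) = -(7699 / 171). Reduce: 7699 ≡ 4 (mod 171). Now have (4 / 171).
Factor out 2: 4 = 2^2. Since 171 ≡ 3 (mod 8), (2 / 171) = -1, and (2 / 171)^2 = +1. Now have (1 / 171).
(1 / 171) = 1. Collecting the sign factors: 1.

1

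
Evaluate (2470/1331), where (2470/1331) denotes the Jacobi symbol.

-1

Reduce the numerator: 2470 ≡ 1139 (mod 1331), so (2470/1331) = (1139/1331).
Both 1139 ≡ 3 and 1331 ≡ 3 (mod 4), so reciprocity gives (1139/1331) = -(1331/1139). Reduce: 1331 ≡ 192 (mod 1139). Now have -(192/1139).
Factor out 2: 192 = 2^6·3. Since 1139 ≡ 3 (mod 8), (2/1139) = -1, and (2/1139)^6 = +1. Now have -(3/1139).
Both 3 ≡ 3 and 1139 ≡ 3 (mod 4), so reciprocity gives (3/1139) = -(1139/3). Reduce: 1139 ≡ 2 (mod 3). Now have (2/3).
Factor out 2: 2 = 2. Since 3 ≡ 3 (mod 8), (2/3) = -1. Now have -(1/3).
(1/3) = 1. Collecting the sign factors: -1.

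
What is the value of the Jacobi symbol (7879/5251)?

-1

(7879/5251)
  = (2628/5251)    [7879 ≡ 2628 mod 5251]
  = (657/5251)    [5251 ≡ 3 mod 8 ⇒ (2/5251)^2 = +1]
  = (5251/657)    [QR: 657 ≡ 1 mod 4, sign kept]
  = (652/657)    [5251 ≡ 652 mod 657]
  = (163/657)    [657 ≡ 1 mod 8 ⇒ (2/657)^2 = +1]
  = (657/163)    [QR: 657 ≡ 1 mod 4, sign kept]
  = (5/163)    [657 ≡ 5 mod 163]
  = (163/5)    [QR: 5 ≡ 1 mod 4, sign kept]
  = (3/5)    [163 ≡ 3 mod 5]
  = (5/3)    [QR: 5 ≡ 1 mod 4, sign kept]
  = (2/3)    [5 ≡ 2 mod 3]
  = -(1/3)    [3 ≡ 3 mod 8 ⇒ (2/3) = -1]
  = -1    [(1/3) = 1]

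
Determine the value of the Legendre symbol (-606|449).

-1

Reduce the numerator: -606 ≡ 292 (mod 449), so (-606|449) = (292|449).
Factor out 2: 292 = 2^2·73. Since 449 ≡ 1 (mod 8), (2|449) = +1, and (2|449)^2 = +1. Now have (73|449).
73 ≡ 1 (mod 4), so quadratic reciprocity gives (73|449) = (449|73). Reduce: 449 ≡ 11 (mod 73). Now have (11|73).
73 ≡ 1 (mod 4), so quadratic reciprocity gives (11|73) = (73|11). Reduce: 73 ≡ 7 (mod 11). Now have (7|11).
Both 7 ≡ 3 and 11 ≡ 3 (mod 4), so reciprocity gives (7|11) = -(11|7). Reduce: 11 ≡ 4 (mod 7). Now have -(4|7).
Factor out 2: 4 = 2^2. Since 7 ≡ 7 (mod 8), (2|7) = +1, and (2|7)^2 = +1. Now have -(1|7).
(1|7) = 1. Collecting the sign factors: -1.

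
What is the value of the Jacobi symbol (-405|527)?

(-405|527)
  = -(405|527)    [527 ≡ 3 mod 4 ⇒ (-1|527) = -1]
  = -(527|405)    [QR: 405 ≡ 1 mod 4, sign kept]
  = -(122|405)    [527 ≡ 122 mod 405]
  = (61|405)    [405 ≡ 5 mod 8 ⇒ (2|405) = -1]
  = (405|61)    [QR: 61 ≡ 1 mod 4, sign kept]
  = (39|61)    [405 ≡ 39 mod 61]
  = (61|39)    [QR: 61 ≡ 1 mod 4, sign kept]
  = (22|39)    [61 ≡ 22 mod 39]
  = (11|39)    [39 ≡ 7 mod 8 ⇒ (2|39) = +1]
  = -(39|11)    [QR: both ≡ 3 mod 4, sign flips]
  = -(6|11)    [39 ≡ 6 mod 11]
  = (3|11)    [11 ≡ 3 mod 8 ⇒ (2|11) = -1]
  = -(11|3)    [QR: both ≡ 3 mod 4, sign flips]
  = -(2|3)    [11 ≡ 2 mod 3]
  = (1|3)    [3 ≡ 3 mod 8 ⇒ (2|3) = -1]
  = 1    [(1|3) = 1]

1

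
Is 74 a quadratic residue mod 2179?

no

(74|2179)
  = -(37|2179)    [2179 ≡ 3 mod 8 ⇒ (2|2179) = -1]
  = -(2179|37)    [QR: 37 ≡ 1 mod 4, sign kept]
  = -(33|37)    [2179 ≡ 33 mod 37]
  = -(37|33)    [QR: 33 ≡ 1 mod 4, sign kept]
  = -(4|33)    [37 ≡ 4 mod 33]
  = -(1|33)    [33 ≡ 1 mod 8 ⇒ (2|33)^2 = +1]
  = -1    [(1|33) = 1]
The Legendre symbol is -1, so x^2 ≡ 74 (mod 2179) has no solution.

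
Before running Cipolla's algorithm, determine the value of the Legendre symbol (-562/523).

Reduce the numerator: -562 ≡ 484 (mod 523), so (-562/523) = (484/523).
Factor out 2: 484 = 2^2·121. Since 523 ≡ 3 (mod 8), (2/523) = -1, and (2/523)^2 = +1. Now have (121/523).
121 ≡ 1 (mod 4), so quadratic reciprocity gives (121/523) = (523/121). Reduce: 523 ≡ 39 (mod 121). Now have (39/121).
121 ≡ 1 (mod 4), so quadratic reciprocity gives (39/121) = (121/39). Reduce: 121 ≡ 4 (mod 39). Now have (4/39).
Factor out 2: 4 = 2^2. Since 39 ≡ 7 (mod 8), (2/39) = +1, and (2/39)^2 = +1. Now have (1/39).
(1/39) = 1. Collecting the sign factors: 1.

1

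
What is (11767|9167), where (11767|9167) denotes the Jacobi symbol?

-1

Reduce the numerator: 11767 ≡ 2600 (mod 9167), so (11767|9167) = (2600|9167).
Factor out 2: 2600 = 2^3·325. Since 9167 ≡ 7 (mod 8), (2|9167) = +1, and (2|9167)^3 = +1. Now have (325|9167).
325 ≡ 1 (mod 4), so quadratic reciprocity gives (325|9167) = (9167|325). Reduce: 9167 ≡ 67 (mod 325). Now have (67|325).
325 ≡ 1 (mod 4), so quadratic reciprocity gives (67|325) = (325|67). Reduce: 325 ≡ 57 (mod 67). Now have (57|67).
57 ≡ 1 (mod 4), so quadratic reciprocity gives (57|67) = (67|57). Reduce: 67 ≡ 10 (mod 57). Now have (10|57).
Factor out 2: 10 = 2·5. Since 57 ≡ 1 (mod 8), (2|57) = +1. Now have (5|57).
5 ≡ 1 (mod 4), so quadratic reciprocity gives (5|57) = (57|5). Reduce: 57 ≡ 2 (mod 5). Now have (2|5).
Factor out 2: 2 = 2. Since 5 ≡ 5 (mod 8), (2|5) = -1. Now have -(1|5).
(1|5) = 1. Collecting the sign factors: -1.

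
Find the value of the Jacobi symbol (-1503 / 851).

Pull out -1: (-1503 / 851) = (-1 / 851)·(1503 / 851). Since 851 ≡ 3 (mod 4), (-1 / 851) = -1. Now have -(1503 / 851).
Reduce the numerator: 1503 ≡ 652 (mod 851), so (1503 / 851) = (652 / 851).
Factor out 2: 652 = 2^2·163. Since 851 ≡ 3 (mod 8), (2 / 851) = -1, and (2 / 851)^2 = +1. Now have -(163 / 851).
Both 163 ≡ 3 and 851 ≡ 3 (mod 4), so reciprocity gives (163 / 851) = -(851 / 163). Reduce: 851 ≡ 36 (mod 163). Now have (36 / 163).
Factor out 2: 36 = 2^2·9. Since 163 ≡ 3 (mod 8), (2 / 163) = -1, and (2 / 163)^2 = +1. Now have (9 / 163).
9 ≡ 1 (mod 4), so quadratic reciprocity gives (9 / 163) = (163 / 9). Reduce: 163 ≡ 1 (mod 9). Now have (1 / 9).
(1 / 9) = 1. Collecting the sign factors: 1.

1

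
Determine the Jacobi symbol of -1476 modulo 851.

-1

(-1476 / 851)
  = -(1476 / 851)    [851 ≡ 3 mod 4 ⇒ (-1 / 851) = -1]
  = -(625 / 851)    [1476 ≡ 625 mod 851]
  = -(851 / 625)    [QR: 625 ≡ 1 mod 4, sign kept]
  = -(226 / 625)    [851 ≡ 226 mod 625]
  = -(113 / 625)    [625 ≡ 1 mod 8 ⇒ (2 / 625) = +1]
  = -(625 / 113)    [QR: 113 ≡ 1 mod 4, sign kept]
  = -(60 / 113)    [625 ≡ 60 mod 113]
  = -(15 / 113)    [113 ≡ 1 mod 8 ⇒ (2 / 113)^2 = +1]
  = -(113 / 15)    [QR: 113 ≡ 1 mod 4, sign kept]
  = -(8 / 15)    [113 ≡ 8 mod 15]
  = -(1 / 15)    [15 ≡ 7 mod 8 ⇒ (2 / 15)^3 = +1]
  = -1    [(1 / 15) = 1]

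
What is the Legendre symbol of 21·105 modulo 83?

-1

By multiplicativity, (21·105/83) = (21/83)·(105/83).
First factor (21/83):
21 ≡ 1 (mod 4), so quadratic reciprocity gives (21/83) = (83/21). Reduce: 83 ≡ 20 (mod 21). Now have (20/21).
Factor out 2: 20 = 2^2·5. Since 21 ≡ 5 (mod 8), (2/21) = -1, and (2/21)^2 = +1. Now have (5/21).
5 ≡ 1 (mod 4), so quadratic reciprocity gives (5/21) = (21/5). Reduce: 21 ≡ 1 (mod 5). Now have (1/5).
(1/5) = 1. Collecting the sign factors: 1.
Second factor (105/83):
Reduce the numerator: 105 ≡ 22 (mod 83), so (105/83) = (22/83).
Factor out 2: 22 = 2·11. Since 83 ≡ 3 (mod 8), (2/83) = -1. Now have -(11/83).
Both 11 ≡ 3 and 83 ≡ 3 (mod 4), so reciprocity gives (11/83) = -(83/11). Reduce: 83 ≡ 6 (mod 11). Now have (6/11).
Factor out 2: 6 = 2·3. Since 11 ≡ 3 (mod 8), (2/11) = -1. Now have -(3/11).
Both 3 ≡ 3 and 11 ≡ 3 (mod 4), so reciprocity gives (3/11) = -(11/3). Reduce: 11 ≡ 2 (mod 3). Now have (2/3).
Factor out 2: 2 = 2. Since 3 ≡ 3 (mod 8), (2/3) = -1. Now have -(1/3).
(1/3) = 1. Collecting the sign factors: -1.
Product: (1)·(-1) = -1.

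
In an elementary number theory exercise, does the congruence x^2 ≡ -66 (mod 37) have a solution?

no

Pull out -1: (-66/37) = (-1/37)·(66/37). Since 37 ≡ 1 (mod 4), (-1/37) = +1. Now have (66/37).
Reduce the numerator: 66 ≡ 29 (mod 37), so (66/37) = (29/37).
29 ≡ 1 (mod 4), so quadratic reciprocity gives (29/37) = (37/29). Reduce: 37 ≡ 8 (mod 29). Now have (8/29).
Factor out 2: 8 = 2^3. Since 29 ≡ 5 (mod 8), (2/29) = -1, and (2/29)^3 = -1. Now have -(1/29).
(1/29) = 1. Collecting the sign factors: -1.
(-66/37) = -1, and 37 is prime, so -66 is not a quadratic residue mod 37.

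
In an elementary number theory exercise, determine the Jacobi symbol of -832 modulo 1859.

Reduce the numerator: -832 ≡ 1027 (mod 1859), so (-832/1859) = (1027/1859).
Both 1027 ≡ 3 and 1859 ≡ 3 (mod 4), so reciprocity gives (1027/1859) = -(1859/1027). Reduce: 1859 ≡ 832 (mod 1027). Now have -(832/1027).
Factor out 2: 832 = 2^6·13. Since 1027 ≡ 3 (mod 8), (2/1027) = -1, and (2/1027)^6 = +1. Now have -(13/1027).
13 ≡ 1 (mod 4), so quadratic reciprocity gives (13/1027) = (1027/13). Reduce: 1027 ≡ 0 (mod 13). Now have -(0/13).
The numerator is now 0 with denominator 13 > 1: the symbol is 0.

0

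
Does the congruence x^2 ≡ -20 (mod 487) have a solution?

yes

Reduce the numerator: -20 ≡ 467 (mod 487), so (-20/487) = (467/487).
Both 467 ≡ 3 and 487 ≡ 3 (mod 4), so reciprocity gives (467/487) = -(487/467). Reduce: 487 ≡ 20 (mod 467). Now have -(20/467).
Factor out 2: 20 = 2^2·5. Since 467 ≡ 3 (mod 8), (2/467) = -1, and (2/467)^2 = +1. Now have -(5/467).
5 ≡ 1 (mod 4), so quadratic reciprocity gives (5/467) = (467/5). Reduce: 467 ≡ 2 (mod 5). Now have -(2/5).
Factor out 2: 2 = 2. Since 5 ≡ 5 (mod 8), (2/5) = -1. Now have (1/5).
(1/5) = 1. Collecting the sign factors: 1.
(-20/487) = 1, and 487 is prime, so -20 is a quadratic residue mod 487.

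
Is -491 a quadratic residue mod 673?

(-491|673)
  = (491|673)    [673 ≡ 1 mod 4 ⇒ (-1|673) = +1]
  = (673|491)    [QR: 673 ≡ 1 mod 4, sign kept]
  = (182|491)    [673 ≡ 182 mod 491]
  = -(91|491)    [491 ≡ 3 mod 8 ⇒ (2|491) = -1]
  = (491|91)    [QR: both ≡ 3 mod 4, sign flips]
  = (36|91)    [491 ≡ 36 mod 91]
  = (9|91)    [91 ≡ 3 mod 8 ⇒ (2|91)^2 = +1]
  = (91|9)    [QR: 9 ≡ 1 mod 4, sign kept]
  = (1|9)    [91 ≡ 1 mod 9]
  = 1    [(1|9) = 1]
(-491|673) = 1, and 673 is prime, so -491 is a quadratic residue mod 673.

yes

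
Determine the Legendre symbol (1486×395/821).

By multiplicativity, (1486·395/821) = (1486/821)·(395/821).
First factor (1486/821):
(1486/821)
  = (665/821)    [1486 ≡ 665 mod 821]
  = (821/665)    [QR: 665 ≡ 1 mod 4, sign kept]
  = (156/665)    [821 ≡ 156 mod 665]
  = (39/665)    [665 ≡ 1 mod 8 ⇒ (2/665)^2 = +1]
  = (665/39)    [QR: 665 ≡ 1 mod 4, sign kept]
  = (2/39)    [665 ≡ 2 mod 39]
  = (1/39)    [39 ≡ 7 mod 8 ⇒ (2/39) = +1]
  = 1    [(1/39) = 1]
Second factor (395/821):
(395/821)
  = (821/395)    [QR: 821 ≡ 1 mod 4, sign kept]
  = (31/395)    [821 ≡ 31 mod 395]
  = -(395/31)    [QR: both ≡ 3 mod 4, sign flips]
  = -(23/31)    [395 ≡ 23 mod 31]
  = (31/23)    [QR: both ≡ 3 mod 4, sign flips]
  = (8/23)    [31 ≡ 8 mod 23]
  = (1/23)    [23 ≡ 7 mod 8 ⇒ (2/23)^3 = +1]
  = 1    [(1/23) = 1]
Product: (1)·(1) = 1.

1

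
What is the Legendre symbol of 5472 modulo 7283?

Factor out 2: 5472 = 2^5·171. Since 7283 ≡ 3 (mod 8), (2/7283) = -1, and (2/7283)^5 = -1. Now have -(171/7283).
Both 171 ≡ 3 and 7283 ≡ 3 (mod 4), so reciprocity gives (171/7283) = -(7283/171). Reduce: 7283 ≡ 101 (mod 171). Now have (101/171).
101 ≡ 1 (mod 4), so quadratic reciprocity gives (101/171) = (171/101). Reduce: 171 ≡ 70 (mod 101). Now have (70/101).
Factor out 2: 70 = 2·35. Since 101 ≡ 5 (mod 8), (2/101) = -1. Now have -(35/101).
101 ≡ 1 (mod 4), so quadratic reciprocity gives (35/101) = (101/35). Reduce: 101 ≡ 31 (mod 35). Now have -(31/35).
Both 31 ≡ 3 and 35 ≡ 3 (mod 4), so reciprocity gives (31/35) = -(35/31). Reduce: 35 ≡ 4 (mod 31). Now have (4/31).
Factor out 2: 4 = 2^2. Since 31 ≡ 7 (mod 8), (2/31) = +1, and (2/31)^2 = +1. Now have (1/31).
(1/31) = 1. Collecting the sign factors: 1.

1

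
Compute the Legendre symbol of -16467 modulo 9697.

Reduce the numerator: -16467 ≡ 2927 (mod 9697), so (-16467 / 9697) = (2927 / 9697).
9697 ≡ 1 (mod 4), so quadratic reciprocity gives (2927 / 9697) = (9697 / 2927). Reduce: 9697 ≡ 916 (mod 2927). Now have (916 / 2927).
Factor out 2: 916 = 2^2·229. Since 2927 ≡ 7 (mod 8), (2 / 2927) = +1, and (2 / 2927)^2 = +1. Now have (229 / 2927).
229 ≡ 1 (mod 4), so quadratic reciprocity gives (229 / 2927) = (2927 / 229). Reduce: 2927 ≡ 179 (mod 229). Now have (179 / 229).
229 ≡ 1 (mod 4), so quadratic reciprocity gives (179 / 229) = (229 / 179). Reduce: 229 ≡ 50 (mod 179). Now have (50 / 179).
Factor out 2: 50 = 2·25. Since 179 ≡ 3 (mod 8), (2 / 179) = -1. Now have -(25 / 179).
25 ≡ 1 (mod 4), so quadratic reciprocity gives (25 / 179) = (179 / 25). Reduce: 179 ≡ 4 (mod 25). Now have -(4 / 25).
Factor out 2: 4 = 2^2. Since 25 ≡ 1 (mod 8), (2 / 25) = +1, and (2 / 25)^2 = +1. Now have -(1 / 25).
(1 / 25) = 1. Collecting the sign factors: -1.

-1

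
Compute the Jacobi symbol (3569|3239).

-1

(3569|3239)
  = (330|3239)    [3569 ≡ 330 mod 3239]
  = (165|3239)    [3239 ≡ 7 mod 8 ⇒ (2|3239) = +1]
  = (3239|165)    [QR: 165 ≡ 1 mod 4, sign kept]
  = (104|165)    [3239 ≡ 104 mod 165]
  = -(13|165)    [165 ≡ 5 mod 8 ⇒ (2|165)^3 = -1]
  = -(165|13)    [QR: 13 ≡ 1 mod 4, sign kept]
  = -(9|13)    [165 ≡ 9 mod 13]
  = -(13|9)    [QR: 9 ≡ 1 mod 4, sign kept]
  = -(4|9)    [13 ≡ 4 mod 9]
  = -(1|9)    [9 ≡ 1 mod 8 ⇒ (2|9)^2 = +1]
  = -1    [(1|9) = 1]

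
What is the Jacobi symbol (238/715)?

1

Factor out 2: 238 = 2·119. Since 715 ≡ 3 (mod 8), (2/715) = -1. Now have -(119/715).
Both 119 ≡ 3 and 715 ≡ 3 (mod 4), so reciprocity gives (119/715) = -(715/119). Reduce: 715 ≡ 1 (mod 119). Now have (1/119).
(1/119) = 1. Collecting the sign factors: 1.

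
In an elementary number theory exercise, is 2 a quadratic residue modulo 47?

yes

Factor out 2: 2 = 2. Since 47 ≡ 7 (mod 8), (2/47) = +1. Now have (1/47).
(1/47) = 1. Collecting the sign factors: 1.
The Legendre symbol is 1, so x^2 ≡ 2 (mod 47) has solution.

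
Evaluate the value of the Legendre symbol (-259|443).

Pull out -1: (-259|443) = (-1|443)·(259|443). Since 443 ≡ 3 (mod 4), (-1|443) = -1. Now have -(259|443).
Both 259 ≡ 3 and 443 ≡ 3 (mod 4), so reciprocity gives (259|443) = -(443|259). Reduce: 443 ≡ 184 (mod 259). Now have (184|259).
Factor out 2: 184 = 2^3·23. Since 259 ≡ 3 (mod 8), (2|259) = -1, and (2|259)^3 = -1. Now have -(23|259).
Both 23 ≡ 3 and 259 ≡ 3 (mod 4), so reciprocity gives (23|259) = -(259|23). Reduce: 259 ≡ 6 (mod 23). Now have (6|23).
Factor out 2: 6 = 2·3. Since 23 ≡ 7 (mod 8), (2|23) = +1. Now have (3|23).
Both 3 ≡ 3 and 23 ≡ 3 (mod 4), so reciprocity gives (3|23) = -(23|3). Reduce: 23 ≡ 2 (mod 3). Now have -(2|3).
Factor out 2: 2 = 2. Since 3 ≡ 3 (mod 8), (2|3) = -1. Now have (1|3).
(1|3) = 1. Collecting the sign factors: 1.

1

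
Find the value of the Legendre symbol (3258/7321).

1

(3258/7321)
  = (1629/7321)    [7321 ≡ 1 mod 8 ⇒ (2/7321) = +1]
  = (7321/1629)    [QR: 1629 ≡ 1 mod 4, sign kept]
  = (805/1629)    [7321 ≡ 805 mod 1629]
  = (1629/805)    [QR: 805 ≡ 1 mod 4, sign kept]
  = (19/805)    [1629 ≡ 19 mod 805]
  = (805/19)    [QR: 805 ≡ 1 mod 4, sign kept]
  = (7/19)    [805 ≡ 7 mod 19]
  = -(19/7)    [QR: both ≡ 3 mod 4, sign flips]
  = -(5/7)    [19 ≡ 5 mod 7]
  = -(7/5)    [QR: 5 ≡ 1 mod 4, sign kept]
  = -(2/5)    [7 ≡ 2 mod 5]
  = (1/5)    [5 ≡ 5 mod 8 ⇒ (2/5) = -1]
  = 1    [(1/5) = 1]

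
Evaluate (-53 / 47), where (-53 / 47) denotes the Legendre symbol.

Reduce the numerator: -53 ≡ 41 (mod 47), so (-53 / 47) = (41 / 47).
41 ≡ 1 (mod 4), so quadratic reciprocity gives (41 / 47) = (47 / 41). Reduce: 47 ≡ 6 (mod 41). Now have (6 / 41).
Factor out 2: 6 = 2·3. Since 41 ≡ 1 (mod 8), (2 / 41) = +1. Now have (3 / 41).
41 ≡ 1 (mod 4), so quadratic reciprocity gives (3 / 41) = (41 / 3). Reduce: 41 ≡ 2 (mod 3). Now have (2 / 3).
Factor out 2: 2 = 2. Since 3 ≡ 3 (mod 8), (2 / 3) = -1. Now have -(1 / 3).
(1 / 3) = 1. Collecting the sign factors: -1.

-1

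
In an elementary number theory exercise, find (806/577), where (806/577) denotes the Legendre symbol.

(806/577)
  = (229/577)    [806 ≡ 229 mod 577]
  = (577/229)    [QR: 229 ≡ 1 mod 4, sign kept]
  = (119/229)    [577 ≡ 119 mod 229]
  = (229/119)    [QR: 229 ≡ 1 mod 4, sign kept]
  = (110/119)    [229 ≡ 110 mod 119]
  = (55/119)    [119 ≡ 7 mod 8 ⇒ (2/119) = +1]
  = -(119/55)    [QR: both ≡ 3 mod 4, sign flips]
  = -(9/55)    [119 ≡ 9 mod 55]
  = -(55/9)    [QR: 9 ≡ 1 mod 4, sign kept]
  = -(1/9)    [55 ≡ 1 mod 9]
  = -1    [(1/9) = 1]

-1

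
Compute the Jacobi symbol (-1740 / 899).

0

Reduce the numerator: -1740 ≡ 58 (mod 899), so (-1740 / 899) = (58 / 899).
Factor out 2: 58 = 2·29. Since 899 ≡ 3 (mod 8), (2 / 899) = -1. Now have -(29 / 899).
29 ≡ 1 (mod 4), so quadratic reciprocity gives (29 / 899) = (899 / 29). Reduce: 899 ≡ 0 (mod 29). Now have -(0 / 29).
The numerator is now 0 with denominator 29 > 1: the symbol is 0.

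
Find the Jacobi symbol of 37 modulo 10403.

-1

37 ≡ 1 (mod 4), so quadratic reciprocity gives (37/10403) = (10403/37). Reduce: 10403 ≡ 6 (mod 37). Now have (6/37).
Factor out 2: 6 = 2·3. Since 37 ≡ 5 (mod 8), (2/37) = -1. Now have -(3/37).
37 ≡ 1 (mod 4), so quadratic reciprocity gives (3/37) = (37/3). Reduce: 37 ≡ 1 (mod 3). Now have -(1/3).
(1/3) = 1. Collecting the sign factors: -1.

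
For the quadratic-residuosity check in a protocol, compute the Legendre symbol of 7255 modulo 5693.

(7255/5693)
  = (1562/5693)    [7255 ≡ 1562 mod 5693]
  = -(781/5693)    [5693 ≡ 5 mod 8 ⇒ (2/5693) = -1]
  = -(5693/781)    [QR: 781 ≡ 1 mod 4, sign kept]
  = -(226/781)    [5693 ≡ 226 mod 781]
  = (113/781)    [781 ≡ 5 mod 8 ⇒ (2/781) = -1]
  = (781/113)    [QR: 113 ≡ 1 mod 4, sign kept]
  = (103/113)    [781 ≡ 103 mod 113]
  = (113/103)    [QR: 113 ≡ 1 mod 4, sign kept]
  = (10/103)    [113 ≡ 10 mod 103]
  = (5/103)    [103 ≡ 7 mod 8 ⇒ (2/103) = +1]
  = (103/5)    [QR: 5 ≡ 1 mod 4, sign kept]
  = (3/5)    [103 ≡ 3 mod 5]
  = (5/3)    [QR: 5 ≡ 1 mod 4, sign kept]
  = (2/3)    [5 ≡ 2 mod 3]
  = -(1/3)    [3 ≡ 3 mod 8 ⇒ (2/3) = -1]
  = -1    [(1/3) = 1]

-1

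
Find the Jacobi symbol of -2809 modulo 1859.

-1

(-2809/1859)
  = (909/1859)    [-2809 ≡ 909 mod 1859]
  = (1859/909)    [QR: 909 ≡ 1 mod 4, sign kept]
  = (41/909)    [1859 ≡ 41 mod 909]
  = (909/41)    [QR: 41 ≡ 1 mod 4, sign kept]
  = (7/41)    [909 ≡ 7 mod 41]
  = (41/7)    [QR: 41 ≡ 1 mod 4, sign kept]
  = (6/7)    [41 ≡ 6 mod 7]
  = (3/7)    [7 ≡ 7 mod 8 ⇒ (2/7) = +1]
  = -(7/3)    [QR: both ≡ 3 mod 4, sign flips]
  = -(1/3)    [7 ≡ 1 mod 3]
  = -1    [(1/3) = 1]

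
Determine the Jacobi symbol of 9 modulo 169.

1

(9|169)
  = (169|9)    [QR: 9 ≡ 1 mod 4, sign kept]
  = (7|9)    [169 ≡ 7 mod 9]
  = (9|7)    [QR: 9 ≡ 1 mod 4, sign kept]
  = (2|7)    [9 ≡ 2 mod 7]
  = (1|7)    [7 ≡ 7 mod 8 ⇒ (2|7) = +1]
  = 1    [(1|7) = 1]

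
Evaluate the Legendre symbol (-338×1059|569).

1

By multiplicativity, (-338·1059|569) = (-338|569)·(1059|569).
First factor (-338|569):
(-338|569)
  = (231|569)    [-338 ≡ 231 mod 569]
  = (569|231)    [QR: 569 ≡ 1 mod 4, sign kept]
  = (107|231)    [569 ≡ 107 mod 231]
  = -(231|107)    [QR: both ≡ 3 mod 4, sign flips]
  = -(17|107)    [231 ≡ 17 mod 107]
  = -(107|17)    [QR: 17 ≡ 1 mod 4, sign kept]
  = -(5|17)    [107 ≡ 5 mod 17]
  = -(17|5)    [QR: 5 ≡ 1 mod 4, sign kept]
  = -(2|5)    [17 ≡ 2 mod 5]
  = (1|5)    [5 ≡ 5 mod 8 ⇒ (2|5) = -1]
  = 1    [(1|5) = 1]
Second factor (1059|569):
(1059|569)
  = (490|569)    [1059 ≡ 490 mod 569]
  = (245|569)    [569 ≡ 1 mod 8 ⇒ (2|569) = +1]
  = (569|245)    [QR: 245 ≡ 1 mod 4, sign kept]
  = (79|245)    [569 ≡ 79 mod 245]
  = (245|79)    [QR: 245 ≡ 1 mod 4, sign kept]
  = (8|79)    [245 ≡ 8 mod 79]
  = (1|79)    [79 ≡ 7 mod 8 ⇒ (2|79)^3 = +1]
  = 1    [(1|79) = 1]
Product: (1)·(1) = 1.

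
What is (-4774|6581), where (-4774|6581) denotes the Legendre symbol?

-1

Reduce the numerator: -4774 ≡ 1807 (mod 6581), so (-4774|6581) = (1807|6581).
6581 ≡ 1 (mod 4), so quadratic reciprocity gives (1807|6581) = (6581|1807). Reduce: 6581 ≡ 1160 (mod 1807). Now have (1160|1807).
Factor out 2: 1160 = 2^3·145. Since 1807 ≡ 7 (mod 8), (2|1807) = +1, and (2|1807)^3 = +1. Now have (145|1807).
145 ≡ 1 (mod 4), so quadratic reciprocity gives (145|1807) = (1807|145). Reduce: 1807 ≡ 67 (mod 145). Now have (67|145).
145 ≡ 1 (mod 4), so quadratic reciprocity gives (67|145) = (145|67). Reduce: 145 ≡ 11 (mod 67). Now have (11|67).
Both 11 ≡ 3 and 67 ≡ 3 (mod 4), so reciprocity gives (11|67) = -(67|11). Reduce: 67 ≡ 1 (mod 11). Now have -(1|11).
(1|11) = 1. Collecting the sign factors: -1.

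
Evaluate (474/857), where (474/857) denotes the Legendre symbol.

-1

(474/857)
  = (237/857)    [857 ≡ 1 mod 8 ⇒ (2/857) = +1]
  = (857/237)    [QR: 237 ≡ 1 mod 4, sign kept]
  = (146/237)    [857 ≡ 146 mod 237]
  = -(73/237)    [237 ≡ 5 mod 8 ⇒ (2/237) = -1]
  = -(237/73)    [QR: 73 ≡ 1 mod 4, sign kept]
  = -(18/73)    [237 ≡ 18 mod 73]
  = -(9/73)    [73 ≡ 1 mod 8 ⇒ (2/73) = +1]
  = -(73/9)    [QR: 9 ≡ 1 mod 4, sign kept]
  = -(1/9)    [73 ≡ 1 mod 9]
  = -1    [(1/9) = 1]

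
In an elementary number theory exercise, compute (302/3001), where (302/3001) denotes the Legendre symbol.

-1

(302/3001)
  = (151/3001)    [3001 ≡ 1 mod 8 ⇒ (2/3001) = +1]
  = (3001/151)    [QR: 3001 ≡ 1 mod 4, sign kept]
  = (132/151)    [3001 ≡ 132 mod 151]
  = (33/151)    [151 ≡ 7 mod 8 ⇒ (2/151)^2 = +1]
  = (151/33)    [QR: 33 ≡ 1 mod 4, sign kept]
  = (19/33)    [151 ≡ 19 mod 33]
  = (33/19)    [QR: 33 ≡ 1 mod 4, sign kept]
  = (14/19)    [33 ≡ 14 mod 19]
  = -(7/19)    [19 ≡ 3 mod 8 ⇒ (2/19) = -1]
  = (19/7)    [QR: both ≡ 3 mod 4, sign flips]
  = (5/7)    [19 ≡ 5 mod 7]
  = (7/5)    [QR: 5 ≡ 1 mod 4, sign kept]
  = (2/5)    [7 ≡ 2 mod 5]
  = -(1/5)    [5 ≡ 5 mod 8 ⇒ (2/5) = -1]
  = -1    [(1/5) = 1]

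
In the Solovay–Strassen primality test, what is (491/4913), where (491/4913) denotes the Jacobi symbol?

4913 ≡ 1 (mod 4), so quadratic reciprocity gives (491/4913) = (4913/491). Reduce: 4913 ≡ 3 (mod 491). Now have (3/491).
Both 3 ≡ 3 and 491 ≡ 3 (mod 4), so reciprocity gives (3/491) = -(491/3). Reduce: 491 ≡ 2 (mod 3). Now have -(2/3).
Factor out 2: 2 = 2. Since 3 ≡ 3 (mod 8), (2/3) = -1. Now have (1/3).
(1/3) = 1. Collecting the sign factors: 1.

1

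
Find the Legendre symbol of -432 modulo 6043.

Reduce the numerator: -432 ≡ 5611 (mod 6043), so (-432/6043) = (5611/6043).
Both 5611 ≡ 3 and 6043 ≡ 3 (mod 4), so reciprocity gives (5611/6043) = -(6043/5611). Reduce: 6043 ≡ 432 (mod 5611). Now have -(432/5611).
Factor out 2: 432 = 2^4·27. Since 5611 ≡ 3 (mod 8), (2/5611) = -1, and (2/5611)^4 = +1. Now have -(27/5611).
Both 27 ≡ 3 and 5611 ≡ 3 (mod 4), so reciprocity gives (27/5611) = -(5611/27). Reduce: 5611 ≡ 22 (mod 27). Now have (22/27).
Factor out 2: 22 = 2·11. Since 27 ≡ 3 (mod 8), (2/27) = -1. Now have -(11/27).
Both 11 ≡ 3 and 27 ≡ 3 (mod 4), so reciprocity gives (11/27) = -(27/11). Reduce: 27 ≡ 5 (mod 11). Now have (5/11).
5 ≡ 1 (mod 4), so quadratic reciprocity gives (5/11) = (11/5). Reduce: 11 ≡ 1 (mod 5). Now have (1/5).
(1/5) = 1. Collecting the sign factors: 1.

1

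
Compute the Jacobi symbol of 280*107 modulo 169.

By multiplicativity, (280·107/169) = (280/169)·(107/169).
First factor (280/169):
(280/169)
  = (111/169)    [280 ≡ 111 mod 169]
  = (169/111)    [QR: 169 ≡ 1 mod 4, sign kept]
  = (58/111)    [169 ≡ 58 mod 111]
  = (29/111)    [111 ≡ 7 mod 8 ⇒ (2/111) = +1]
  = (111/29)    [QR: 29 ≡ 1 mod 4, sign kept]
  = (24/29)    [111 ≡ 24 mod 29]
  = -(3/29)    [29 ≡ 5 mod 8 ⇒ (2/29)^3 = -1]
  = -(29/3)    [QR: 29 ≡ 1 mod 4, sign kept]
  = -(2/3)    [29 ≡ 2 mod 3]
  = (1/3)    [3 ≡ 3 mod 8 ⇒ (2/3) = -1]
  = 1    [(1/3) = 1]
Second factor (107/169):
(107/169)
  = (169/107)    [QR: 169 ≡ 1 mod 4, sign kept]
  = (62/107)    [169 ≡ 62 mod 107]
  = -(31/107)    [107 ≡ 3 mod 8 ⇒ (2/107) = -1]
  = (107/31)    [QR: both ≡ 3 mod 4, sign flips]
  = (14/31)    [107 ≡ 14 mod 31]
  = (7/31)    [31 ≡ 7 mod 8 ⇒ (2/31) = +1]
  = -(31/7)    [QR: both ≡ 3 mod 4, sign flips]
  = -(3/7)    [31 ≡ 3 mod 7]
  = (7/3)    [QR: both ≡ 3 mod 4, sign flips]
  = (1/3)    [7 ≡ 1 mod 3]
  = 1    [(1/3) = 1]
Product: (1)·(1) = 1.

1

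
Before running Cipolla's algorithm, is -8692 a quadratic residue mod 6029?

yes

(-8692/6029)
  = (3366/6029)    [-8692 ≡ 3366 mod 6029]
  = -(1683/6029)    [6029 ≡ 5 mod 8 ⇒ (2/6029) = -1]
  = -(6029/1683)    [QR: 6029 ≡ 1 mod 4, sign kept]
  = -(980/1683)    [6029 ≡ 980 mod 1683]
  = -(245/1683)    [1683 ≡ 3 mod 8 ⇒ (2/1683)^2 = +1]
  = -(1683/245)    [QR: 245 ≡ 1 mod 4, sign kept]
  = -(213/245)    [1683 ≡ 213 mod 245]
  = -(245/213)    [QR: 213 ≡ 1 mod 4, sign kept]
  = -(32/213)    [245 ≡ 32 mod 213]
  = (1/213)    [213 ≡ 5 mod 8 ⇒ (2/213)^5 = -1]
  = 1    [(1/213) = 1]
(-8692/6029) = 1, and 6029 is prime, so -8692 is a quadratic residue mod 6029.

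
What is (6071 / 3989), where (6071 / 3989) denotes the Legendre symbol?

(6071 / 3989)
  = (2082 / 3989)    [6071 ≡ 2082 mod 3989]
  = -(1041 / 3989)    [3989 ≡ 5 mod 8 ⇒ (2 / 3989) = -1]
  = -(3989 / 1041)    [QR: 1041 ≡ 1 mod 4, sign kept]
  = -(866 / 1041)    [3989 ≡ 866 mod 1041]
  = -(433 / 1041)    [1041 ≡ 1 mod 8 ⇒ (2 / 1041) = +1]
  = -(1041 / 433)    [QR: 433 ≡ 1 mod 4, sign kept]
  = -(175 / 433)    [1041 ≡ 175 mod 433]
  = -(433 / 175)    [QR: 433 ≡ 1 mod 4, sign kept]
  = -(83 / 175)    [433 ≡ 83 mod 175]
  = (175 / 83)    [QR: both ≡ 3 mod 4, sign flips]
  = (9 / 83)    [175 ≡ 9 mod 83]
  = (83 / 9)    [QR: 9 ≡ 1 mod 4, sign kept]
  = (2 / 9)    [83 ≡ 2 mod 9]
  = (1 / 9)    [9 ≡ 1 mod 8 ⇒ (2 / 9) = +1]
  = 1    [(1 / 9) = 1]

1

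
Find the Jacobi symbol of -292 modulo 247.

(-292 / 247)
  = (202 / 247)    [-292 ≡ 202 mod 247]
  = (101 / 247)    [247 ≡ 7 mod 8 ⇒ (2 / 247) = +1]
  = (247 / 101)    [QR: 101 ≡ 1 mod 4, sign kept]
  = (45 / 101)    [247 ≡ 45 mod 101]
  = (101 / 45)    [QR: 45 ≡ 1 mod 4, sign kept]
  = (11 / 45)    [101 ≡ 11 mod 45]
  = (45 / 11)    [QR: 45 ≡ 1 mod 4, sign kept]
  = (1 / 11)    [45 ≡ 1 mod 11]
  = 1    [(1 / 11) = 1]

1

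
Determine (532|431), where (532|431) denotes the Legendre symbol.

Reduce the numerator: 532 ≡ 101 (mod 431), so (532|431) = (101|431).
101 ≡ 1 (mod 4), so quadratic reciprocity gives (101|431) = (431|101). Reduce: 431 ≡ 27 (mod 101). Now have (27|101).
101 ≡ 1 (mod 4), so quadratic reciprocity gives (27|101) = (101|27). Reduce: 101 ≡ 20 (mod 27). Now have (20|27).
Factor out 2: 20 = 2^2·5. Since 27 ≡ 3 (mod 8), (2|27) = -1, and (2|27)^2 = +1. Now have (5|27).
5 ≡ 1 (mod 4), so quadratic reciprocity gives (5|27) = (27|5). Reduce: 27 ≡ 2 (mod 5). Now have (2|5).
Factor out 2: 2 = 2. Since 5 ≡ 5 (mod 8), (2|5) = -1. Now have -(1|5).
(1|5) = 1. Collecting the sign factors: -1.

-1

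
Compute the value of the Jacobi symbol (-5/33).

Reduce the numerator: -5 ≡ 28 (mod 33), so (-5/33) = (28/33).
Factor out 2: 28 = 2^2·7. Since 33 ≡ 1 (mod 8), (2/33) = +1, and (2/33)^2 = +1. Now have (7/33).
33 ≡ 1 (mod 4), so quadratic reciprocity gives (7/33) = (33/7). Reduce: 33 ≡ 5 (mod 7). Now have (5/7).
5 ≡ 1 (mod 4), so quadratic reciprocity gives (5/7) = (7/5). Reduce: 7 ≡ 2 (mod 5). Now have (2/5).
Factor out 2: 2 = 2. Since 5 ≡ 5 (mod 8), (2/5) = -1. Now have -(1/5).
(1/5) = 1. Collecting the sign factors: -1.

-1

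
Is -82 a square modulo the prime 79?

yes

(-82|79)
  = (76|79)    [-82 ≡ 76 mod 79]
  = (19|79)    [79 ≡ 7 mod 8 ⇒ (2|79)^2 = +1]
  = -(79|19)    [QR: both ≡ 3 mod 4, sign flips]
  = -(3|19)    [79 ≡ 3 mod 19]
  = (19|3)    [QR: both ≡ 3 mod 4, sign flips]
  = (1|3)    [19 ≡ 1 mod 3]
  = 1    [(1|3) = 1]
(-82|79) = 1, and 79 is prime, so -82 is a quadratic residue mod 79.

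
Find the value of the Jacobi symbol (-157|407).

Reduce the numerator: -157 ≡ 250 (mod 407), so (-157|407) = (250|407).
Factor out 2: 250 = 2·125. Since 407 ≡ 7 (mod 8), (2|407) = +1. Now have (125|407).
125 ≡ 1 (mod 4), so quadratic reciprocity gives (125|407) = (407|125). Reduce: 407 ≡ 32 (mod 125). Now have (32|125).
Factor out 2: 32 = 2^5. Since 125 ≡ 5 (mod 8), (2|125) = -1, and (2|125)^5 = -1. Now have -(1|125).
(1|125) = 1. Collecting the sign factors: -1.

-1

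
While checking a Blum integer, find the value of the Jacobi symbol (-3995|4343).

1

Reduce the numerator: -3995 ≡ 348 (mod 4343), so (-3995|4343) = (348|4343).
Factor out 2: 348 = 2^2·87. Since 4343 ≡ 7 (mod 8), (2|4343) = +1, and (2|4343)^2 = +1. Now have (87|4343).
Both 87 ≡ 3 and 4343 ≡ 3 (mod 4), so reciprocity gives (87|4343) = -(4343|87). Reduce: 4343 ≡ 80 (mod 87). Now have -(80|87).
Factor out 2: 80 = 2^4·5. Since 87 ≡ 7 (mod 8), (2|87) = +1, and (2|87)^4 = +1. Now have -(5|87).
5 ≡ 1 (mod 4), so quadratic reciprocity gives (5|87) = (87|5). Reduce: 87 ≡ 2 (mod 5). Now have -(2|5).
Factor out 2: 2 = 2. Since 5 ≡ 5 (mod 8), (2|5) = -1. Now have (1|5).
(1|5) = 1. Collecting the sign factors: 1.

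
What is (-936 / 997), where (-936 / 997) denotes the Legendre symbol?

-1

(-936 / 997)
  = (61 / 997)    [-936 ≡ 61 mod 997]
  = (997 / 61)    [QR: 61 ≡ 1 mod 4, sign kept]
  = (21 / 61)    [997 ≡ 21 mod 61]
  = (61 / 21)    [QR: 21 ≡ 1 mod 4, sign kept]
  = (19 / 21)    [61 ≡ 19 mod 21]
  = (21 / 19)    [QR: 21 ≡ 1 mod 4, sign kept]
  = (2 / 19)    [21 ≡ 2 mod 19]
  = -(1 / 19)    [19 ≡ 3 mod 8 ⇒ (2 / 19) = -1]
  = -1    [(1 / 19) = 1]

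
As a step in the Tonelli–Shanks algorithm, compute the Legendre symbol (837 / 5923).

837 ≡ 1 (mod 4), so quadratic reciprocity gives (837 / 5923) = (5923 / 837). Reduce: 5923 ≡ 64 (mod 837). Now have (64 / 837).
Factor out 2: 64 = 2^6. Since 837 ≡ 5 (mod 8), (2 / 837) = -1, and (2 / 837)^6 = +1. Now have (1 / 837).
(1 / 837) = 1. Collecting the sign factors: 1.

1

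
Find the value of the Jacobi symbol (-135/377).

1

(-135/377)
  = (135/377)    [377 ≡ 1 mod 4 ⇒ (-1/377) = +1]
  = (377/135)    [QR: 377 ≡ 1 mod 4, sign kept]
  = (107/135)    [377 ≡ 107 mod 135]
  = -(135/107)    [QR: both ≡ 3 mod 4, sign flips]
  = -(28/107)    [135 ≡ 28 mod 107]
  = -(7/107)    [107 ≡ 3 mod 8 ⇒ (2/107)^2 = +1]
  = (107/7)    [QR: both ≡ 3 mod 4, sign flips]
  = (2/7)    [107 ≡ 2 mod 7]
  = (1/7)    [7 ≡ 7 mod 8 ⇒ (2/7) = +1]
  = 1    [(1/7) = 1]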